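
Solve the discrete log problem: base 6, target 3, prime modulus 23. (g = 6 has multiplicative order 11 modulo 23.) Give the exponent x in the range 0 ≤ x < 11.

7

Successive powers of 6 modulo 23:
  6^0=1  6^1=6  6^2=13  6^3=9  6^4=8  6^5=2
  6^6=12  6^7=3
So 6^7 ≡ 3 (mod 23), giving x = 7.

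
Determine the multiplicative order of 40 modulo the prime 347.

The order of 40 must divide p − 1 = 346 = 2 · 173.
Divisors: 1, 2, 173, 346.
Check each in increasing order: 40^1 ≡ 40;  40^2 ≡ 212;  40^173 ≡ 1.
Smallest exponent giving 1 is 173.

173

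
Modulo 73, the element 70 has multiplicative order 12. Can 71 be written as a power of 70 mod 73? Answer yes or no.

⟨70⟩ has order 12; its elements mod 73 are {1, 3, 8, 9, 24, 27, 46, 49, 64, 65, 70, 72}.
71 is not in this set.

no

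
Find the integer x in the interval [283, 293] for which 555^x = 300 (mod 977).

285

Compute 555^283 mod 977 = 761, then multiply by 555 repeatedly:
  555^283=761  555^284=291  555^285=300
Found 300 at exponent 285.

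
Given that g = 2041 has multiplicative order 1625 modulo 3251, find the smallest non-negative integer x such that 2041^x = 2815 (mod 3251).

864

Baby-step giant-step with m = ceil(sqrt(1625)) = 41.
Baby table (2041^j mod 3251 for j=0..40):
  0:1  1:2041  2:1150  3:3179  4:2594  5:1726  6:1933  7:1790
  8:2517  9:617  10:1160  11:832  12:1090  13:1006  14:1865  15:2795
  16:2341  17:2262  18:322  19:500  20:2937  21:2824  22:3012  23:3102
  24:1485  25:953  26:975  27:363  28:2906  29:1322  30:3123  31:2083
  32:2346  33:2714  34:2821  35:140  36:2903  37:1701  38:2924  39:2299
  40:1066
Giant step factor: 2041^(-41) ≡ 2020 (mod 3251).
Scan 2815·2020^i mod 3251 for i = 0, 1, …:
  i=0: 2815   i=1: 301   i=2: 83   i=3: 1859
  i=4: 275   i=5: 2830   i=6: 1342   i=7: 2757
  i=8: 177   i=9: 3181     …   i=20: 1854
  i=21: 3179
Match at i=21, j=3: x = 21·41 + 3 = 864.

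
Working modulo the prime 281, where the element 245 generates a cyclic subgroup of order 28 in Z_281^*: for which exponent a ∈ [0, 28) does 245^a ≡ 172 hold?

Successive powers of 245 modulo 281:
  245^0=1  245^1=245  245^2=172
So 245^2 ≡ 172 (mod 281), giving a = 2.

2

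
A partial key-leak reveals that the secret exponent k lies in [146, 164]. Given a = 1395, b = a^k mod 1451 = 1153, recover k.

160

Compute 1395^146 mod 1451 = 64, then multiply by 1395 repeatedly:
  1395^146=64  1395^147=769  1395^148=466  1395^149=22  1395^150=219
  1395^151=795  1395^152=461  1395^153=302  1395^154=500  1395^155=1020
  1395^156=920  1395^157=716  1395^158=532  1395^159=679  1395^160=1153
Found 1153 at exponent 160.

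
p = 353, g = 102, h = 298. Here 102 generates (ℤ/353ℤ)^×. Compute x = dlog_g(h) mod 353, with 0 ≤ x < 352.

185

Baby-step giant-step with m = ceil(sqrt(352)) = 19.
Baby table (102^j mod 353 for j=0..18):
  0:1  1:102  2:167  3:90  4:2  5:204  6:334  7:180
  8:4  9:55  10:315  11:7  12:8  13:110  14:277  15:14
  16:16  17:220  18:201
Giant step factor: 102^(-19) ≡ 290 (mod 353).
Scan 298·290^i mod 353 for i = 0, 1, …:
  i=0: 298   i=1: 288   i=2: 212   i=3: 58
  i=4: 229   i=5: 46   i=6: 279   i=7: 73
  i=8: 343   i=9: 277
Match at i=9, j=14: x = 9·19 + 14 = 185.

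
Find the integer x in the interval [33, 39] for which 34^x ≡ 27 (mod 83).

34

Compute 34^33 mod 83 = 13, then multiply by 34 repeatedly:
  34^33=13  34^34=27
Found 27 at exponent 34.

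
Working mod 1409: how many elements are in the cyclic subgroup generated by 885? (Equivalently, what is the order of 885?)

The order of 885 must divide p − 1 = 1408 = 2^7 · 11.
Divisors: 1, 2, 4, 8, 11, 16, 22, 32, 44, 64, 88, 128, 176, 352, 704, 1408.
Check each in increasing order: 885^1 ≡ 885;  885^2 ≡ 1230;  885^4 ≡ 1043;  885^8 ≡ 101;  885^11 ≡ 689;  885^16 ≡ 338;  885^22 ≡ 1297;  885^32 ≡ 115;  885^44 ≡ 1272;  885^64 ≡ 544;  885^88 ≡ 452;  885^128 ≡ 46;  885^176 ≡ 1408;  885^352 ≡ 1.
Smallest exponent giving 1 is 352.

352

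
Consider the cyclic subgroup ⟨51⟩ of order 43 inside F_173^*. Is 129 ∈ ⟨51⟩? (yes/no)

129 ∈ ⟨51⟩ iff 129^43 ≡ 1 (mod 173), since |⟨51⟩| = 43.
129^43 mod 173 = 93.
Since 93 ≠ 1, 129 does not lie in the subgroup.

no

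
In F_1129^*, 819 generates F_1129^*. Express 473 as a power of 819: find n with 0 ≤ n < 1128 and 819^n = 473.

681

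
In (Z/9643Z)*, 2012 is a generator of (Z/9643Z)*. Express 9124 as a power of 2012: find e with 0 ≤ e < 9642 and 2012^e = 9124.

7001

Baby-step giant-step with m = ceil(sqrt(9642)) = 99.
Baby table (2012^j mod 9643 for j=0..98):
  0:1  1:2012  2:7727  3:2208  4:6716  5:2749  6:5549  7:7637
  8:4345  9:5582  10:6532  11:8618  12:1302  13:6371  14:2905  15:1202
  16:7674  17:1645  18:2191  19:1441  20:6392  21:6585  22:9181  23:5827
  24:7679  25:2062  26:2254  27:2838  28:1400  29:1044  30:7997  31:5440
  32:475  33:1043  34:5985  35:7356  36:7910  37:3970  38:3236  39:1807
  40:273  41:9268  42:7297  43:4918  44:1298  45:7966  46:926  47:2013
  48:96  49:292  50:8924  51:9465  52:8298  53:3543  54:2339  55:284
  56:2471  57:5507  58:277  59:7673  60:9276  61:4107  62:8876  63:9319
  64:3836  65:3632  66:7833  67:3334  68:6123  69:5365  70:3863  71:98
  72:4316  73:5092  74:4238  75:2444  76:9041  77:3794  78:5915  79:1518
  80:7028  81:3698  82:5623  83:2237  84:7206  85:5043  86:2080  87:9541
  88:6922  89:2572  90:6216  91:9264  92:8892  93:2939  94:2109  95:388
  96:9216  97:8746  98:8120
Giant step factor: 2012^(-99) ≡ 3830 (mod 9643).
Scan 9124·3830^i mod 9643 for i = 0, 1, …:
  i=0: 9124   i=1: 8331   i=2: 8686   i=3: 8673
  i=4: 7098   i=5: 1723   i=6: 3278   i=7: 9197
  i=8: 8274   i=9: 2522     …   i=69: 3258
  i=70: 98
Match at i=70, j=71: e = 70·99 + 71 = 7001.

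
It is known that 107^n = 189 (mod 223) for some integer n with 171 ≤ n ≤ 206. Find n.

Compute 107^171 mod 223 = 174, then multiply by 107 repeatedly:
  107^171=174  107^172=109  107^173=67  107^174=33  107^175=186
  107^176=55  107^177=87  107^178=166  107^179=145  107^180=128
  107^181=93  107^182=139  107^183=155  107^184=83  107^185=184
  107^186=64  107^187=158  107^188=181  107^189=189
Found 189 at exponent 189.

189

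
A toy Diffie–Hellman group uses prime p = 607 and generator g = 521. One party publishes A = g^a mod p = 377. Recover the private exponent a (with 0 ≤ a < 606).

Baby-step giant-step with m = ceil(sqrt(606)) = 25.
Baby table (521^j mod 607 for j=0..24):
  0:1  1:521  2:112  3:80  4:404  5:462  6:330  7:149
  8:540  9:299  10:387  11:103  12:247  13:3  14:349  15:336
  16:240  17:605  18:172  19:383  20:447  21:406  22:290  23:554
  24:309
Giant step factor: 521^(-25) ≡ 530 (mod 607).
Scan 377·530^i mod 607 for i = 0, 1, …:
  i=0: 377   i=1: 107   i=2: 259   i=3: 88
  i=4: 508   i=5: 339   i=6: 605
Match at i=6, j=17: a = 6·25 + 17 = 167.

167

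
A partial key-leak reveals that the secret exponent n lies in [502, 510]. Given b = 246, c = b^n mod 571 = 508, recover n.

508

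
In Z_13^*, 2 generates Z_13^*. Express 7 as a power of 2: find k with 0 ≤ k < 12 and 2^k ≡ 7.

Successive powers of 2 modulo 13:
  2^0=1  2^1=2  2^2=4  2^3=8  2^4=3  2^5=6
  2^6=12  2^7=11  2^8=9  2^9=5  2^10=10  2^11=7
So 2^11 ≡ 7 (mod 13), giving k = 11.

11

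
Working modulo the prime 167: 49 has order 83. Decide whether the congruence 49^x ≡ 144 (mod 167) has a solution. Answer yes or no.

144 ∈ ⟨49⟩ iff 144^83 ≡ 1 (mod 167), since |⟨49⟩| = 83.
144^83 mod 167 = 1.
Since 1 = 1, 144 lies in the subgroup.

yes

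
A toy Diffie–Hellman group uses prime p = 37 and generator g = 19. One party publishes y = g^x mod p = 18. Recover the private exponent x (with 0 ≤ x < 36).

19

Successive powers of 19 modulo 37:
  19^0=1  19^1=19  19^2=28  19^3=14  19^4=7  19^5=22
  19^6=11  19^7=24  19^8=12  19^9=6  19^10=3  19^11=20
  19^12=10  19^13=5  19^14=21  19^15=29  19^16=33  19^17=35
  19^18=36  19^19=18
So 19^19 ≡ 18 (mod 37), giving x = 19.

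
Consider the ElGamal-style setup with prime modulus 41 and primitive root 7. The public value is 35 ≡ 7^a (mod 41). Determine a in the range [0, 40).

19

Successive powers of 7 modulo 41:
  7^0=1  7^1=7  7^2=8  7^3=15  7^4=23  7^5=38
  7^6=20  7^7=17  7^8=37  7^9=13  7^10=9  7^11=22
  7^12=31  7^13=12  7^14=2  7^15=14  7^16=16  7^17=30
  7^18=5  7^19=35
So 7^19 ≡ 35 (mod 41), giving a = 19.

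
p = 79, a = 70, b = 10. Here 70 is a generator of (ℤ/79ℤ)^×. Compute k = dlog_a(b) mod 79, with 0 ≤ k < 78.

Baby-step giant-step with m = ceil(sqrt(78)) = 9.
Baby table (70^j mod 79 for j=0..8):
  0:1  1:70  2:2  3:61  4:4  5:43  6:8  7:7
  8:16
Giant step factor: 70^(-9) ≡ 17 (mod 79).
Scan 10·17^i mod 79 for i = 0, 1, …:
  i=0: 10   i=1: 12   i=2: 46   i=3: 71
  i=4: 22   i=5: 58   i=6: 38   i=7: 14
  i=8: 1
Match at i=8, j=0: k = 8·9 + 0 = 72.

72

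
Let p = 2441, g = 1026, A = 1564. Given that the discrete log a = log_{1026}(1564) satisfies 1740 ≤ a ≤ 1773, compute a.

1769

Compute 1026^1740 mod 2441 = 1417, then multiply by 1026 repeatedly:
  1026^1740=1417  1026^1741=1447  1026^1742=494  1026^1743=1557  1026^1744=1068
  1026^1745=2200  1026^1746=1716  1026^1747=655  1026^1748=755  1026^1749=833
  1026^1750=308  1026^1751=1119  1026^1752=824  1026^1753=838  1026^1754=556
  1026^1755=1703  1026^1756=1963  1026^1757=213  1026^1758=1289  1026^1759=1933
  1026^1760=1166  1026^1761=226  1026^1762=2422  1026^1763=34  1026^1764=710
  1026^1765=1042  1026^1766=2375  1026^1767=632  1026^1768=1567  1026^1769=1564
Found 1564 at exponent 1769.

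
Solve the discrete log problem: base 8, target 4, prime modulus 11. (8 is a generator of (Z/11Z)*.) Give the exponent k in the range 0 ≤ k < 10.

Successive powers of 8 modulo 11:
  8^0=1  8^1=8  8^2=9  8^3=6  8^4=4
So 8^4 ≡ 4 (mod 11), giving k = 4.

4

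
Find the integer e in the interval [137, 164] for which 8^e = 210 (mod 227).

146

Compute 8^137 mod 227 = 162, then multiply by 8 repeatedly:
  8^137=162  8^138=161  8^139=153  8^140=89  8^141=31
  8^142=21  8^143=168  8^144=209  8^145=83  8^146=210
Found 210 at exponent 146.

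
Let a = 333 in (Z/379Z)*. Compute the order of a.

The order of 333 must divide p − 1 = 378 = 2 · 3^3 · 7.
Divisors: 1, 2, 3, 6, 7, 9, 14, 18, 21, 27, 42, 54, 63, 126, 189, 378.
Check each in increasing order: 333^1 ≡ 333;  333^2 ≡ 221;  333^3 ≡ 67;  333^6 ≡ 320;  333^7 ≡ 61;  333^9 ≡ 216;  333^14 ≡ 310;  333^18 ≡ 39;  333^21 ≡ 339;  333^27 ≡ 86;  333^42 ≡ 84;  333^54 ≡ 195;  333^63 ≡ 51;  333^126 ≡ 327;  333^189 ≡ 1.
Smallest exponent giving 1 is 189.

189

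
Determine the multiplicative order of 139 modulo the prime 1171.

585

The order of 139 must divide p − 1 = 1170 = 2 · 3^2 · 5 · 13.
Divisors: 1, 2, 3, 5, 6, 9, 10, 13, 15, 18, 26, 30, 39, 45, 65, 78, 90, 117, 130, 195, 234, 390, 585, 1170.
Check each in increasing order: 139^1 ≡ 139;  139^2 ≡ 585;  139^3 ≡ 516;  139^5 ≡ 913;  139^6 ≡ 439;  139^9 ≡ 521;  139^10 ≡ 988;  139^13 ≡ 423;  139^15 ≡ 374;  139^18 ≡ 940;  139^26 ≡ 937;  139^30 ≡ 527;  139^39 ≡ 553;  139^45 ≡ 370;  139^65 ≡ 579;  139^78 ≡ 178;  139^90 ≡ 1064;  139^117 ≡ 70;  139^130 ≡ 335;  139^195 ≡ 750;  139^234 ≡ 216;  139^390 ≡ 420;  139^585 ≡ 1.
Smallest exponent giving 1 is 585.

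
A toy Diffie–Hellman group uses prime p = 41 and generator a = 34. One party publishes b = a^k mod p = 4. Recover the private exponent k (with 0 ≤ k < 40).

Successive powers of 34 modulo 41:
  34^0=1  34^1=34  34^2=8  34^3=26  34^4=23  34^5=3
  34^6=20  34^7=24  34^8=37  34^9=28  34^10=9  34^11=19
  34^12=31  34^13=29  34^14=2  34^15=27  34^16=16  34^17=11
  34^18=5  34^19=6  34^20=40  34^21=7  34^22=33  34^23=15
  34^24=18  34^25=38  34^26=21  34^27=17  34^28=4
So 34^28 ≡ 4 (mod 41), giving k = 28.

28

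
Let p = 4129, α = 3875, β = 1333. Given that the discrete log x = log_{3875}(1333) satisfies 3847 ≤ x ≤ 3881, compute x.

3875

Compute 3875^3847 mod 4129 = 3434, then multiply by 3875 repeatedly:
  3875^3847=3434  3875^3848=3112  3875^3849=2320  3875^3850=1167  3875^3851=870
  3875^3852=1986  3875^3853=3423  3875^3854=1777  3875^3855=2832  3875^3856=3247
  3875^3857=1062  3875^3858=2766  3875^3859=3495  3875^3860=5  3875^3861=2859
  3875^3862=518  3875^3863=556  3875^3864=3291  3875^3865=2273  3875^3866=718
  3875^3867=3433  3875^3868=3366  3875^3869=3868  3875^3870=230  3875^3871=3515
  3875^3872=3183  3875^3873=802  3875^3874=2742  3875^3875=1333
Found 1333 at exponent 3875.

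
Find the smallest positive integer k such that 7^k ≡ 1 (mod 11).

10

The order of 7 must divide p − 1 = 10 = 2 · 5.
Divisors: 1, 2, 5, 10.
Check each in increasing order: 7^1 ≡ 7;  7^2 ≡ 5;  7^5 ≡ 10;  7^10 ≡ 1.
Smallest exponent giving 1 is 10.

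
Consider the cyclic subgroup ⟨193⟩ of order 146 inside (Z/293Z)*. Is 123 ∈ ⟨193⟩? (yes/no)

yes

123 ∈ ⟨193⟩ iff 123^146 ≡ 1 (mod 293), since |⟨193⟩| = 146.
123^146 mod 293 = 1.
Since 1 = 1, 123 lies in the subgroup.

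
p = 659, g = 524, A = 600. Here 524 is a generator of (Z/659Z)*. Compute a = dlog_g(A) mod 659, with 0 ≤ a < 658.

83

Baby-step giant-step with m = ceil(sqrt(658)) = 26.
Baby table (524^j mod 659 for j=0..25):
  0:1  1:524  2:432  3:331  4:127  5:648  6:167  7:520
  8:313  9:580  10:121  11:140  12:211  13:511  14:210  15:646
  16:437  17:315  18:310  19:326  20:143  21:465  22:489  23:544
  24:368  25:404
Giant step factor: 524^(-26) ≡ 340 (mod 659).
Scan 600·340^i mod 659 for i = 0, 1, …:
  i=0: 600   i=1: 369   i=2: 250   i=3: 648
Match at i=3, j=5: a = 3·26 + 5 = 83.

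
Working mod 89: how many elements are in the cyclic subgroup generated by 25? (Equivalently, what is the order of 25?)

22

The order of 25 must divide p − 1 = 88 = 2^3 · 11.
Divisors: 1, 2, 4, 8, 11, 22, 44, 88.
Check each in increasing order: 25^1 ≡ 25;  25^2 ≡ 2;  25^4 ≡ 4;  25^8 ≡ 16;  25^11 ≡ 88;  25^22 ≡ 1.
Smallest exponent giving 1 is 22.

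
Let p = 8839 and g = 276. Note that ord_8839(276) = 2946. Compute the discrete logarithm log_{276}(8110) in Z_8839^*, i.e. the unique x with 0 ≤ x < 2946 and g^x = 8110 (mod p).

Baby-step giant-step with m = ceil(sqrt(2946)) = 55.
Baby table (276^j mod 8839 for j=0..54):
  0:1  1:276  2:5464  3:5434  4:5993  5:1175  6:6096  7:3086
  8:3192  9:5931  10:1741  11:3210  12:2060  13:2864  14:3793  15:3866
  16:6336  17:7453  18:6380  19:1919  20:8143  21:2362  22:6665  23:1028
  24:880  25:4227  26:8743  27:21  28:5796  29:8676  30:8046  31:2107
  32:6997  33:4270  34:2933  35:5159  36:805  37:1205  38:5537  39:7904
  40:7110  41:102  42:1635  43:471  44:6250  45:1395  46:4943  47:3062
  48:5407  49:7380  50:3910  51:802  52:377  53:6823  54:441
Giant step factor: 276^(-55) ≡ 4524 (mod 8839).
Scan 8110·4524^i mod 8839 for i = 0, 1, …:
  i=0: 8110   i=1: 7790   i=2: 867   i=3: 6631
  i=4: 7917   i=5: 880
Match at i=5, j=24: x = 5·55 + 24 = 299.

299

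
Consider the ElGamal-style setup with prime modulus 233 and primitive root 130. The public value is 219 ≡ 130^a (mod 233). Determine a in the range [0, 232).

142

Baby-step giant-step with m = ceil(sqrt(232)) = 16.
Baby table (130^j mod 233 for j=0..15):
  0:1  1:130  2:124  3:43  4:231  5:206  6:218  7:147
  8:4  9:54  10:30  11:172  12:225  13:125  14:173  15:122
Giant step factor: 130^(-16) ≡ 102 (mod 233).
Scan 219·102^i mod 233 for i = 0, 1, …:
  i=0: 219   i=1: 203   i=2: 202   i=3: 100
  i=4: 181   i=5: 55   i=6: 18   i=7: 205
  i=8: 173
Match at i=8, j=14: a = 8·16 + 14 = 142.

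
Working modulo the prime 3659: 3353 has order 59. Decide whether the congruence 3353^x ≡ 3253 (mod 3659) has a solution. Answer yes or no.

yes

3253 ∈ ⟨3353⟩ iff 3253^59 ≡ 1 (mod 3659), since |⟨3353⟩| = 59.
3253^59 mod 3659 = 1.
Since 1 = 1, 3253 lies in the subgroup.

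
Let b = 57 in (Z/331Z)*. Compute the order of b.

22

The order of 57 must divide p − 1 = 330 = 2 · 3 · 5 · 11.
Divisors: 1, 2, 3, 5, 6, 10, 11, 15, 22, 30, 33, 55, 66, 110, 165, 330.
Check each in increasing order: 57^1 ≡ 57;  57^2 ≡ 270;  57^3 ≡ 164;  57^5 ≡ 257;  57^6 ≡ 85;  57^10 ≡ 180;  57^11 ≡ 330;  57^15 ≡ 251;  57^22 ≡ 1.
Smallest exponent giving 1 is 22.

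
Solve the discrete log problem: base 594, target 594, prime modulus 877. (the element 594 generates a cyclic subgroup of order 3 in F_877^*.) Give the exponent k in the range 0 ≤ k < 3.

Successive powers of 594 modulo 877:
  594^0=1  594^1=594
So 594^1 ≡ 594 (mod 877), giving k = 1.

1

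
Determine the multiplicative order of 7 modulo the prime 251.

125

The order of 7 must divide p − 1 = 250 = 2 · 5^3.
Divisors: 1, 2, 5, 10, 25, 50, 125, 250.
Check each in increasing order: 7^1 ≡ 7;  7^2 ≡ 49;  7^5 ≡ 241;  7^10 ≡ 100;  7^25 ≡ 149;  7^50 ≡ 113;  7^125 ≡ 1.
Smallest exponent giving 1 is 125.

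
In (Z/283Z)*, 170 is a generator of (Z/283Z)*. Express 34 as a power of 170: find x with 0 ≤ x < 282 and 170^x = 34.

2

Baby-step giant-step with m = ceil(sqrt(282)) = 17.
Baby table (170^j mod 283 for j=0..16):
  0:1  1:170  2:34  3:120  4:24  5:118  6:250  7:50
  8:10  9:2  10:57  11:68  12:240  13:48  14:236  15:217
  16:100
Giant step factor: 170^(-17) ≡ 184 (mod 283).
Scan 34·184^i mod 283 for i = 0, 1, …:
  i=0: 34
Match at i=0, j=2: x = 0·17 + 2 = 2.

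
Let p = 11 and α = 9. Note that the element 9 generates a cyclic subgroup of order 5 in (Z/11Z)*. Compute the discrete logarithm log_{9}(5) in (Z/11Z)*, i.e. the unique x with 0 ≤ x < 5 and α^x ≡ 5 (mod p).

Successive powers of 9 modulo 11:
  9^0=1  9^1=9  9^2=4  9^3=3  9^4=5
So 9^4 ≡ 5 (mod 11), giving x = 4.

4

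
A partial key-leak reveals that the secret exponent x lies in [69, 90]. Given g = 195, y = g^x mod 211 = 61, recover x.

77

Compute 195^69 mod 211 = 146, then multiply by 195 repeatedly:
  195^69=146  195^70=196  195^71=29  195^72=169  195^73=39
  195^74=9  195^75=67  195^76=194  195^77=61
Found 61 at exponent 77.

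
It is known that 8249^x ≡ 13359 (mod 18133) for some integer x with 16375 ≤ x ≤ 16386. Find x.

16383

Compute 8249^16375 mod 18133 = 6077, then multiply by 8249 repeatedly:
  8249^16375=6077  8249^16376=9561  8249^16377=8272  8249^16378=1249  8249^16379=3457
  8249^16380=11717  8249^16381=4643  8249^16382=3211  8249^16383=13359
Found 13359 at exponent 16383.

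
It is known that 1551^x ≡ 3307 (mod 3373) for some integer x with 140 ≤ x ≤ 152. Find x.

152

Compute 1551^140 mod 3373 = 2323, then multiply by 1551 repeatedly:
  1551^140=2323  1551^141=609  1551^142=119  1551^143=2427  1551^144=9
  1551^145=467  1551^146=2495  1551^147=914  1551^148=954  1551^149=2280
  1551^150=1376  1551^151=2440  1551^152=3307
Found 3307 at exponent 152.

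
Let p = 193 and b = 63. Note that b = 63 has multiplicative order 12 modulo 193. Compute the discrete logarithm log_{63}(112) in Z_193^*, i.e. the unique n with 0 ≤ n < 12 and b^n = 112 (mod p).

Successive powers of 63 modulo 193:
  63^0=1  63^1=63  63^2=109  63^3=112
So 63^3 ≡ 112 (mod 193), giving n = 3.

3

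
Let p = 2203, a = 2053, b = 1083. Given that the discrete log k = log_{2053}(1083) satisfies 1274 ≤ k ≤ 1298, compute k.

Compute 2053^1274 mod 2203 = 1207, then multiply by 2053 repeatedly:
  2053^1274=1207  2053^1275=1799  2053^1276=1119  2053^1277=1781  2053^1278=1616
  2053^1279=2133  2053^1280=1688  2053^1281=145  2053^1282=280  2053^1283=2060
  2053^1284=1623  2053^1285=1083
Found 1083 at exponent 1285.

1285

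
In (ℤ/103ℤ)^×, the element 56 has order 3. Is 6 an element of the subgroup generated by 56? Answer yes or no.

no

6 ∈ ⟨56⟩ iff 6^3 ≡ 1 (mod 103), since |⟨56⟩| = 3.
6^3 mod 103 = 10.
Since 10 ≠ 1, 6 does not lie in the subgroup.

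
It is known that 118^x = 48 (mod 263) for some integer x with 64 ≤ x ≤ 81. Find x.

78

Compute 118^64 mod 263 = 253, then multiply by 118 repeatedly:
  118^64=253  118^65=135  118^66=150  118^67=79  118^68=117
  118^69=130  118^70=86  118^71=154  118^72=25  118^73=57
  118^74=151  118^75=197  118^76=102  118^77=201  118^78=48
Found 48 at exponent 78.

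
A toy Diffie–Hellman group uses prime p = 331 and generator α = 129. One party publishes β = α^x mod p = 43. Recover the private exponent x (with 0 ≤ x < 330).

74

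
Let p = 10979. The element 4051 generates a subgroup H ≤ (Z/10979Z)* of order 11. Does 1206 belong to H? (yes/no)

no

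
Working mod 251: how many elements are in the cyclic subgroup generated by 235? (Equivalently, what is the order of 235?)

50

The order of 235 must divide p − 1 = 250 = 2 · 5^3.
Divisors: 1, 2, 5, 10, 25, 50, 125, 250.
Check each in increasing order: 235^1 ≡ 235;  235^2 ≡ 5;  235^5 ≡ 102;  235^10 ≡ 113;  235^25 ≡ 250;  235^50 ≡ 1.
Smallest exponent giving 1 is 50.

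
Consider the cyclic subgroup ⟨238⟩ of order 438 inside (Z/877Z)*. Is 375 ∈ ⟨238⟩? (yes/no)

375 ∈ ⟨238⟩ iff 375^438 ≡ 1 (mod 877), since |⟨238⟩| = 438.
375^438 mod 877 = 876.
Since 876 ≠ 1, 375 does not lie in the subgroup.

no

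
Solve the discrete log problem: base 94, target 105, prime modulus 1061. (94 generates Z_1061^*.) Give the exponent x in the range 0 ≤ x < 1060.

983

Baby-step giant-step with m = ceil(sqrt(1060)) = 33.
Baby table (94^j mod 1061 for j=0..32):
  0:1  1:94  2:348  3:882  4:150  5:307  6:211  7:736
  8:219  9:427  10:881  11:56  12:1020  13:390  14:586  15:973
  16:216  17:145  18:898  19:593  20:570  21:530  22:1014  23:887
  24:620  25:986  26:377  27:425  28:693  29:421  30:317  31:90
  32:1033
Giant step factor: 94^(-33) ≡ 647 (mod 1061).
Scan 105·647^i mod 1061 for i = 0, 1, …:
  i=0: 105   i=1: 31   i=2: 959   i=3: 849
  i=4: 766   i=5: 115   i=6: 135   i=7: 343
  i=8: 172   i=9: 940     …   i=28: 832
  i=29: 377
Match at i=29, j=26: x = 29·33 + 26 = 983.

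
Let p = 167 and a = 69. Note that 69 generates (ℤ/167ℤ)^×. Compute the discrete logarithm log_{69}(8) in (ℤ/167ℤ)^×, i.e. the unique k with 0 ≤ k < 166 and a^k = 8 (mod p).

152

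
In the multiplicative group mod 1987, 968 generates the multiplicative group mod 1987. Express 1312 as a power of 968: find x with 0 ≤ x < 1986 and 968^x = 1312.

1078

Baby-step giant-step with m = ceil(sqrt(1986)) = 45.
Baby table (968^j mod 1987 for j=0..44):
  0:1  1:968  2:1147  3:1550  4:215  5:1472  6:217  7:1421
  8:524  9:547  10:954  11:1504  12:1388  13:372  14:449  15:1466
  16:370  17:500  18:1159  19:1244  20:70  21:202  22:810  23:1202
  24:1141  25:1703  26:1281  27:120  28:914  29:537  30:1209  31:1956
  32:1784  33:209  34:1625  35:1283  36:69  37:1221  38:1650  39:1639
  40:926  41:231  42:1064  43:686  44:390
Giant step factor: 968^(-45) ≡ 596 (mod 1987).
Scan 1312·596^i mod 1987 for i = 0, 1, …:
  i=0: 1312   i=1: 1061   i=2: 490   i=3: 1938
  i=4: 601   i=5: 536   i=6: 1536   i=7: 1436
  i=8: 1446   i=9: 1445     …   i=22: 1088
  i=23: 686
Match at i=23, j=43: x = 23·45 + 43 = 1078.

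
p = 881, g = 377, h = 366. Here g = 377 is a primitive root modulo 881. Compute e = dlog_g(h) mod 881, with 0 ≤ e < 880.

373

Baby-step giant-step with m = ceil(sqrt(880)) = 30.
Baby table (377^j mod 881 for j=0..29):
  0:1  1:377  2:288  3:213  4:130  5:555  6:438  7:379
  8:161  9:789  10:556  11:815  12:667  13:374  14:38  15:230
  16:372  17:165  18:535  19:827  20:786  21:306  22:832  23:28
  24:865  25:135  26:678  27:116  28:563  29:811
Giant step factor: 377^(-30) ≡ 859 (mod 881).
Scan 366·859^i mod 881 for i = 0, 1, …:
  i=0: 366   i=1: 758   i=2: 63   i=3: 376
  i=4: 538   i=5: 498   i=6: 497   i=7: 519
  i=8: 35   i=9: 111   i=10: 201   i=11: 864
  i=12: 374
Match at i=12, j=13: e = 12·30 + 13 = 373.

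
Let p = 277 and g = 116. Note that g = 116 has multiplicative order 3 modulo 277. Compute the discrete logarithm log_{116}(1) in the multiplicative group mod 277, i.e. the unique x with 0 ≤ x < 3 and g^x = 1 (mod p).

0

Successive powers of 116 modulo 277:
  116^0=1
So 116^0 ≡ 1 (mod 277), giving x = 0.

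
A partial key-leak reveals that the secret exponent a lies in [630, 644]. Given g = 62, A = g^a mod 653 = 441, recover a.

634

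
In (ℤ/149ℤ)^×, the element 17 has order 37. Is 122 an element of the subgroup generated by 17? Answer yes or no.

no

122 ∈ ⟨17⟩ iff 122^37 ≡ 1 (mod 149), since |⟨17⟩| = 37.
122^37 mod 149 = 44.
Since 44 ≠ 1, 122 does not lie in the subgroup.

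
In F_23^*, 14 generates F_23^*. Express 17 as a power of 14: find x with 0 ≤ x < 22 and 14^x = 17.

Successive powers of 14 modulo 23:
  14^0=1  14^1=14  14^2=12  14^3=7  14^4=6  14^5=15
  14^6=3  14^7=19  14^8=13  14^9=21  14^10=18  14^11=22
  14^12=9  14^13=11  14^14=16  14^15=17
So 14^15 ≡ 17 (mod 23), giving x = 15.

15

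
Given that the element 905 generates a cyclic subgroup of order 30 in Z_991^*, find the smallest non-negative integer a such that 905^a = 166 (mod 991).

Successive powers of 905 modulo 991:
  905^0=1  905^1=905  905^2=459  905^3=166
So 905^3 ≡ 166 (mod 991), giving a = 3.

3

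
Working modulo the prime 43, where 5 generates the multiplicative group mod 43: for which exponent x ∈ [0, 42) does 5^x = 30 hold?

29

Baby-step giant-step with m = ceil(sqrt(42)) = 7.
Baby table (5^j mod 43 for j=0..6):
  0:1  1:5  2:25  3:39  4:23  5:29  6:16
Giant step factor: 5^(-7) ≡ 7 (mod 43).
Scan 30·7^i mod 43 for i = 0, 1, …:
  i=0: 30   i=1: 38   i=2: 8   i=3: 13
  i=4: 5
Match at i=4, j=1: x = 4·7 + 1 = 29.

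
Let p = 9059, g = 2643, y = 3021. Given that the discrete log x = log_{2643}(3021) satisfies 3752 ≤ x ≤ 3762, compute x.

Compute 2643^3752 mod 9059 = 6394, then multiply by 2643 repeatedly:
  2643^3752=6394  2643^3753=4307  2643^3754=5297  2643^3755=3816  2643^3756=3021
Found 3021 at exponent 3756.

3756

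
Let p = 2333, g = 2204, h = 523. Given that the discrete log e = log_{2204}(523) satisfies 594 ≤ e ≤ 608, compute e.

Compute 2204^594 mod 2333 = 1903, then multiply by 2204 repeatedly:
  2204^594=1903  2204^595=1811  2204^596=2014  2204^597=1490  2204^598=1429
  2204^599=2299  2204^600=2053  2204^601=1125  2204^602=1854  2204^603=1133
  2204^604=822  2204^605=1280  2204^606=523
Found 523 at exponent 606.

606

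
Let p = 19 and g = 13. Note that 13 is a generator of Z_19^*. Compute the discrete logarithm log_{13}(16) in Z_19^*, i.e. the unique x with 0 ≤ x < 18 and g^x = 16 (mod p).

Successive powers of 13 modulo 19:
  13^0=1  13^1=13  13^2=17  13^3=12  13^4=4  13^5=14
  13^6=11  13^7=10  13^8=16
So 13^8 ≡ 16 (mod 19), giving x = 8.

8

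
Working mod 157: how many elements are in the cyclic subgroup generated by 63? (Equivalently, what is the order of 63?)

156

The order of 63 must divide p − 1 = 156 = 2^2 · 3 · 13.
Divisors: 1, 2, 3, 4, 6, 12, 13, 26, 39, 52, 78, 156.
Check each in increasing order: 63^1 ≡ 63;  63^2 ≡ 44;  63^3 ≡ 103;  63^4 ≡ 52;  63^6 ≡ 90;  63^12 ≡ 93;  63^13 ≡ 50;  63^26 ≡ 145;  63^39 ≡ 28;  63^52 ≡ 144;  63^78 ≡ 156;  63^156 ≡ 1.
Smallest exponent giving 1 is 156.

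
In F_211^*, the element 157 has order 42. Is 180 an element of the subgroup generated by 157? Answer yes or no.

180 ∈ ⟨157⟩ iff 180^42 ≡ 1 (mod 211), since |⟨157⟩| = 42.
180^42 mod 211 = 1.
Since 1 = 1, 180 lies in the subgroup.

yes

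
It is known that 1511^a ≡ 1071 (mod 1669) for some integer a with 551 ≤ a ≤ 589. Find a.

Compute 1511^551 mod 1669 = 682, then multiply by 1511 repeatedly:
  1511^551=682  1511^552=729  1511^553=1648  1511^554=1649  1511^555=1491
  1511^556=1420  1511^557=955  1511^558=989  1511^559=624  1511^560=1548
  1511^561=759  1511^562=246  1511^563=1188  1511^564=893  1511^565=771
  1511^566=19  1511^567=336  1511^568=320  1511^569=1179  1511^570=646
  1511^571=1410  1511^572=866  1511^573=30  1511^574=267  1511^575=1208
  1511^576=1071
Found 1071 at exponent 576.

576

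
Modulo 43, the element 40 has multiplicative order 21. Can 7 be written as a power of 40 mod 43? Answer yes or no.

⟨40⟩ has order 21; its elements mod 43 are {1, 4, 6, 9, 10, 11, 13, 14, 15, 16, 17, 21, 23, 24, 25, 31, 35, 36, 38, 40, 41}.
7 is not in this set.

no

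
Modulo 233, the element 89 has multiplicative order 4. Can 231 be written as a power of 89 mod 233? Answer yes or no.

no

⟨89⟩ has order 4; its elements mod 233 are {1, 89, 144, 232}.
231 is not in this set.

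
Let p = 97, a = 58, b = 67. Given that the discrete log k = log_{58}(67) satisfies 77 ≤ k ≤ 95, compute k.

Compute 58^77 mod 97 = 59, then multiply by 58 repeatedly:
  58^77=59  58^78=27  58^79=14  58^80=36  58^81=51
  58^82=48  58^83=68  58^84=64  58^85=26  58^86=53
  58^87=67
Found 67 at exponent 87.

87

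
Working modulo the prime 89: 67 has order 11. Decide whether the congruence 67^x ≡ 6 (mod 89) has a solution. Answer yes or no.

6 ∈ ⟨67⟩ iff 6^11 ≡ 1 (mod 89), since |⟨67⟩| = 11.
6^11 mod 89 = 37.
Since 37 ≠ 1, 6 does not lie in the subgroup.

no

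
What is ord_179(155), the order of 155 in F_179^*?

89

The order of 155 must divide p − 1 = 178 = 2 · 89.
Divisors: 1, 2, 89, 178.
Check each in increasing order: 155^1 ≡ 155;  155^2 ≡ 39;  155^89 ≡ 1.
Smallest exponent giving 1 is 89.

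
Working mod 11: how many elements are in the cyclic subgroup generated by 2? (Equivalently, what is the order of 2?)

10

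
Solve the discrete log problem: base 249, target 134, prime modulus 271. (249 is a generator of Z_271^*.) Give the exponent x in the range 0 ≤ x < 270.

Baby-step giant-step with m = ceil(sqrt(270)) = 17.
Baby table (249^j mod 271 for j=0..16):
  0:1  1:249  2:213  3:192  4:112  5:246  6:8  7:95
  8:78  9:181  10:83  11:71  12:64  13:218  14:82  15:93
  16:122
Giant step factor: 249^(-17) ≡ 73 (mod 271).
Scan 134·73^i mod 271 for i = 0, 1, …:
  i=0: 134   i=1: 26   i=2: 1
Match at i=2, j=0: x = 2·17 + 0 = 34.

34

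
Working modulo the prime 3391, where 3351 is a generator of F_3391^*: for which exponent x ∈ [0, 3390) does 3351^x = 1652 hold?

3155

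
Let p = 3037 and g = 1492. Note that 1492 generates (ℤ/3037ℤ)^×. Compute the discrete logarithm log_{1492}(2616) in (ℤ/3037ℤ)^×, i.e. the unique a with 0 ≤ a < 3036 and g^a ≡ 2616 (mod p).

2065

Baby-step giant-step with m = ceil(sqrt(3036)) = 56.
Baby table (1492^j mod 3037 for j=0..55):
  0:1  1:1492  2:2980  3:3029  4:212  5:456  6:64  7:1341
  8:2426  9:2525  10:1420  11:1851  12:1059  13:788  14:377  15:639
  16:2807  17:21  18:962  19:1840  20:2869  21:1415  22:465  23:1344
  24:828  25:2354  26:1396  27:2487  28:2427  29:980  30:1363  31:1843
  32:1271  33:1244  34:441  35:1980  36:2196  37:2546  38:2382  39:654
  40:891  41:2203  42:842  43:1983  44:598  45:2375  46:2358  47:1290
  48:2259  49:2395  50:1828  51:150  52:2099  53:561  54:1837  55:1430
Giant step factor: 1492^(-56) ≡ 90 (mod 3037).
Scan 2616·90^i mod 3037 for i = 0, 1, …:
  i=0: 2616   i=1: 1591   i=2: 451   i=3: 1109
  i=4: 2626   i=5: 2491   i=6: 2489   i=7: 2309
  i=8: 1294   i=9: 1054     …   i=35: 2220
  i=36: 2395
Match at i=36, j=49: a = 36·56 + 49 = 2065.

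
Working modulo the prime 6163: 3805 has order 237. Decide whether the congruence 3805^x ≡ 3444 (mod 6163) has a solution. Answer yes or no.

yes

3444 ∈ ⟨3805⟩ iff 3444^237 ≡ 1 (mod 6163), since |⟨3805⟩| = 237.
3444^237 mod 6163 = 1.
Since 1 = 1, 3444 lies in the subgroup.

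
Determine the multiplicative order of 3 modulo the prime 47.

23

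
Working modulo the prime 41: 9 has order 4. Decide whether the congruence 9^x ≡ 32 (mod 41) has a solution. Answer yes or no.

yes

⟨9⟩ has order 4; its elements mod 41 are {1, 9, 32, 40}.
32 is in this set.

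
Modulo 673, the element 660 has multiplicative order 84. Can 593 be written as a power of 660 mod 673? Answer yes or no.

no

593 ∈ ⟨660⟩ iff 593^84 ≡ 1 (mod 673), since |⟨660⟩| = 84.
593^84 mod 673 = 609.
Since 609 ≠ 1, 593 does not lie in the subgroup.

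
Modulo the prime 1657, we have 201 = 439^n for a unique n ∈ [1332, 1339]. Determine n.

Compute 439^1332 mod 1657 = 201, then multiply by 439 repeatedly:
  439^1332=201
Found 201 at exponent 1332.

1332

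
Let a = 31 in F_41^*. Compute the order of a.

The order of 31 must divide p − 1 = 40 = 2^3 · 5.
Divisors: 1, 2, 4, 5, 8, 10, 20, 40.
Check each in increasing order: 31^1 ≡ 31;  31^2 ≡ 18;  31^4 ≡ 37;  31^5 ≡ 40;  31^8 ≡ 16;  31^10 ≡ 1.
Smallest exponent giving 1 is 10.

10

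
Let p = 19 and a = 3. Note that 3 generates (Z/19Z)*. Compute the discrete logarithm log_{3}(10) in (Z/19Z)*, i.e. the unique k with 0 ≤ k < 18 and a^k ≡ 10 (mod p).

11

Successive powers of 3 modulo 19:
  3^0=1  3^1=3  3^2=9  3^3=8  3^4=5  3^5=15
  3^6=7  3^7=2  3^8=6  3^9=18  3^10=16  3^11=10
So 3^11 ≡ 10 (mod 19), giving k = 11.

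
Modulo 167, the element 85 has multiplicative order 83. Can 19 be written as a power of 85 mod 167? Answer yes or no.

19 ∈ ⟨85⟩ iff 19^83 ≡ 1 (mod 167), since |⟨85⟩| = 83.
19^83 mod 167 = 1.
Since 1 = 1, 19 lies in the subgroup.

yes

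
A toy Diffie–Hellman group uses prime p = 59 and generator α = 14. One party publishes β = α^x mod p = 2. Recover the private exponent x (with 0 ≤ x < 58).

55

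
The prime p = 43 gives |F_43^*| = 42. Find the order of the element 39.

The order of 39 must divide p − 1 = 42 = 2 · 3 · 7.
Divisors: 1, 2, 3, 6, 7, 14, 21, 42.
Check each in increasing order: 39^1 ≡ 39;  39^2 ≡ 16;  39^3 ≡ 22;  39^6 ≡ 11;  39^7 ≡ 42;  39^14 ≡ 1.
Smallest exponent giving 1 is 14.

14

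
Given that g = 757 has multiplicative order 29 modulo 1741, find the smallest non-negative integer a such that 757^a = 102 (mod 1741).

Successive powers of 757 modulo 1741:
  757^0=1  757^1=757  757^2=260  757^3=87  757^4=1442  757^5=1728
  757^6=605  757^7=102
So 757^7 ≡ 102 (mod 1741), giving a = 7.

7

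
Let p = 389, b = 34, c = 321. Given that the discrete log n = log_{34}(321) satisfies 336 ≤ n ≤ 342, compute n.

Compute 34^336 mod 389 = 321, then multiply by 34 repeatedly:
  34^336=321
Found 321 at exponent 336.

336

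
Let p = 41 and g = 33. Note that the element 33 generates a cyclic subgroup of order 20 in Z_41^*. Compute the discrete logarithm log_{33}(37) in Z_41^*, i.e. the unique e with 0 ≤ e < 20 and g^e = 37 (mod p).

Successive powers of 33 modulo 41:
  33^0=1  33^1=33  33^2=23  33^3=21  33^4=37
So 33^4 ≡ 37 (mod 41), giving e = 4.

4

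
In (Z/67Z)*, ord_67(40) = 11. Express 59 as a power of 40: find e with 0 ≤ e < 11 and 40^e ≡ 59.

Successive powers of 40 modulo 67:
  40^0=1  40^1=40  40^2=59
So 40^2 ≡ 59 (mod 67), giving e = 2.

2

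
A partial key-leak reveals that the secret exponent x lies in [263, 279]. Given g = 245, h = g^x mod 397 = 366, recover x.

270

Compute 245^263 mod 397 = 170, then multiply by 245 repeatedly:
  245^263=170  245^264=362  245^265=159  245^266=49  245^267=95
  245^268=249  245^269=264  245^270=366
Found 366 at exponent 270.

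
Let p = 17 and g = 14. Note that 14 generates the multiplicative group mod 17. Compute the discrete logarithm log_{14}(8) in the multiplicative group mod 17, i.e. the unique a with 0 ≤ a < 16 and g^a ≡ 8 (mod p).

Successive powers of 14 modulo 17:
  14^0=1  14^1=14  14^2=9  14^3=7  14^4=13  14^5=12
  14^6=15  14^7=6  14^8=16  14^9=3  14^10=8
So 14^10 ≡ 8 (mod 17), giving a = 10.

10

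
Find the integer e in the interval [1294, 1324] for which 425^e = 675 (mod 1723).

1311

Compute 425^1294 mod 1723 = 561, then multiply by 425 repeatedly:
  425^1294=561  425^1295=651  425^1296=995  425^1297=740  425^1298=914
  425^1299=775  425^1300=282  425^1301=963  425^1302=924  425^1303=1579
  425^1304=828  425^1305=408  425^1306=1100  425^1307=567  425^1308=1478
  425^1309=978  425^1310=407  425^1311=675
Found 675 at exponent 1311.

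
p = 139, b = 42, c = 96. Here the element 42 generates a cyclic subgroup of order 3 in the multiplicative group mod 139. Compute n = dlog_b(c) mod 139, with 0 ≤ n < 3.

2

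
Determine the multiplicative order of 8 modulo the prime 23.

11

The order of 8 must divide p − 1 = 22 = 2 · 11.
Divisors: 1, 2, 11, 22.
Check each in increasing order: 8^1 ≡ 8;  8^2 ≡ 18;  8^11 ≡ 1.
Smallest exponent giving 1 is 11.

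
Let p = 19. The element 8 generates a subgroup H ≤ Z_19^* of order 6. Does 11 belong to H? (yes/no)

yes

11 ∈ ⟨8⟩ iff 11^6 ≡ 1 (mod 19), since |⟨8⟩| = 6.
11^6 mod 19 = 1.
Since 1 = 1, 11 lies in the subgroup.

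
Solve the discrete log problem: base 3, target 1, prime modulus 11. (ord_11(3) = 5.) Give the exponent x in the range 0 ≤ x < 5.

0

Successive powers of 3 modulo 11:
  3^0=1
So 3^0 ≡ 1 (mod 11), giving x = 0.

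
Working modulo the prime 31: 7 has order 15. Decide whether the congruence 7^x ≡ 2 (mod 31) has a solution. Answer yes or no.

⟨7⟩ has order 15; its elements mod 31 are {1, 2, 4, 5, 7, 8, 9, 10, 14, 16, 18, 19, 20, 25, 28}.
2 is in this set.

yes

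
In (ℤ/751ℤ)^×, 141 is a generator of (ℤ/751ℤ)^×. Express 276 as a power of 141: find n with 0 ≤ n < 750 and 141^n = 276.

645

Baby-step giant-step with m = ceil(sqrt(750)) = 28.
Baby table (141^j mod 751 for j=0..27):
  0:1  1:141  2:355  3:489  4:608  5:114  6:303  7:667
  8:172  9:220  10:229  11:747  12:187  13:82  14:297  15:572
  16:295  17:290  18:336  19:63  20:622  21:586  22:16  23:3
  24:423  25:314  26:716  27:322
Giant step factor: 141^(-28) ≡ 538 (mod 751).
Scan 276·538^i mod 751 for i = 0, 1, …:
  i=0: 276   i=1: 541   i=2: 421   i=3: 447
  i=4: 166   i=5: 690   i=6: 226   i=7: 677
  i=8: 742   i=9: 415     …   i=22: 158
  i=23: 141
Match at i=23, j=1: n = 23·28 + 1 = 645.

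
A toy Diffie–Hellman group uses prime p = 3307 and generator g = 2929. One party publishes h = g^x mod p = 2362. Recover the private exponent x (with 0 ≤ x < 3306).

Baby-step giant-step with m = ceil(sqrt(3306)) = 58.
Baby table (2929^j mod 3307 for j=0..57):
  0:1  1:2929  2:683  3:3079  4:202  5:3012  6:2379  7:242
  8:1120  9:3243  10:1043  11:2586  12:1364  13:300  14:2345  15:3173
  16:1047  17:1074  18:789  19:2695  20:3153  21:1993  22:642  23:2042
  24:1962  25:2439  26:711  27:2416  28:2791  29:3242  30:1421  31:1903
  32:1592  33:98  34:2640  35:794  36:805  37:3261  38:853  39:1652
  40:567  41:629  42:342  43:3004  44:2096  45:1392  46:2944  47:1627
  48:96  49:89  50:2735  51:1261  52:2857  53:1443  54:201  55:83
  56:1696  57:470
Giant step factor: 2929^(-58) ≡ 299 (mod 3307).
Scan 2362·299^i mod 3307 for i = 0, 1, …:
  i=0: 2362   i=1: 1847   i=2: 3291   i=3: 1830
  i=4: 1515   i=5: 3233   i=6: 1023   i=7: 1633
  i=8: 2138   i=9: 1011   i=10: 1352   i=11: 794
Match at i=11, j=35: x = 11·58 + 35 = 673.

673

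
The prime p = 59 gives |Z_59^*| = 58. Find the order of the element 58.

2

The order of 58 must divide p − 1 = 58 = 2 · 29.
Divisors: 1, 2, 29, 58.
Check each in increasing order: 58^1 ≡ 58;  58^2 ≡ 1.
Smallest exponent giving 1 is 2.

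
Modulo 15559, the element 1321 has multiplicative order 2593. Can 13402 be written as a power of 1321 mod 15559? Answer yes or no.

yes

13402 ∈ ⟨1321⟩ iff 13402^2593 ≡ 1 (mod 15559), since |⟨1321⟩| = 2593.
13402^2593 mod 15559 = 1.
Since 1 = 1, 13402 lies in the subgroup.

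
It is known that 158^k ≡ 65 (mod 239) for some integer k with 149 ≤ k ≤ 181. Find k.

157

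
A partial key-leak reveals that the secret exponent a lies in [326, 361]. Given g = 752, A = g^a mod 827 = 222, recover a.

Compute 752^326 mod 827 = 478, then multiply by 752 repeatedly:
  752^326=478  752^327=538  752^328=173  752^329=257  752^330=573
  752^331=29  752^332=306  752^333=206  752^334=263  752^335=123
  752^336=699  752^337=503  752^338=317  752^339=208  752^340=113
  752^341=622  752^342=489  752^343=540  752^344=23  752^345=756
  752^346=363  752^347=66  752^348=12  752^349=754  752^350=513
  752^351=394  752^352=222
Found 222 at exponent 352.

352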